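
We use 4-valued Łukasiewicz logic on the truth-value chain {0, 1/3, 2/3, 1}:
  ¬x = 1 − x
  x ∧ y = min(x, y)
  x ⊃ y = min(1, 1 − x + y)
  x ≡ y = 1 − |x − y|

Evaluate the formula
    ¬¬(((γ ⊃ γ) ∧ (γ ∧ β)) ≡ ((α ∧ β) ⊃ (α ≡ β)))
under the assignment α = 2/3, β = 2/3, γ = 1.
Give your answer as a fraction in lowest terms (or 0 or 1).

γ ⊃ γ = 1 ⊃ 1 = 1
γ ∧ β = 1 ∧ 2/3 = 2/3
(γ ⊃ γ) ∧ (γ ∧ β) = 1 ∧ 2/3 = 2/3
α ∧ β = 2/3 ∧ 2/3 = 2/3
α ≡ β = 2/3 ≡ 2/3 = 1
(α ∧ β) ⊃ (α ≡ β) = 2/3 ⊃ 1 = 1
((γ ⊃ γ) ∧ (γ ∧ β)) ≡ ((α ∧ β) ⊃ (α ≡ β)) = 2/3 ≡ 1 = 2/3
¬(((γ ⊃ γ) ∧ (γ ∧ β)) ≡ ((α ∧ β) ⊃ (α ≡ β))) = ¬2/3 = 1/3
¬¬(((γ ⊃ γ) ∧ (γ ∧ β)) ≡ ((α ∧ β) ⊃ (α ≡ β))) = ¬1/3 = 2/3

2/3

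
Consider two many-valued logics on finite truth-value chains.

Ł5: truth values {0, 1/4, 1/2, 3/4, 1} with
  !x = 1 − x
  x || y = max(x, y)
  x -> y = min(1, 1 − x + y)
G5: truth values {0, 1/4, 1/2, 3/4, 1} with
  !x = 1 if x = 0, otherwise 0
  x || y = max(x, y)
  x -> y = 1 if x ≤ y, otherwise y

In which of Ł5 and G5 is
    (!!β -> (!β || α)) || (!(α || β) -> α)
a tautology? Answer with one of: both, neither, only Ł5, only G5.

In Ł5: at α = 0, β = 3/4 the value is 3/4 — not a tautology.
In G5: every assignment gives 1 — tautology.

only G5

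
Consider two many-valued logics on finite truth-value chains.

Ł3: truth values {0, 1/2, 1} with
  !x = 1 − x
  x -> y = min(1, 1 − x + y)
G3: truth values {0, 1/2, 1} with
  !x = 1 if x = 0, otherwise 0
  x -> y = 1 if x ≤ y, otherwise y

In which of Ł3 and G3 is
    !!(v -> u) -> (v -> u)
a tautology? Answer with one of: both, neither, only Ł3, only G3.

only Ł3

In Ł3: every assignment gives 1 — tautology.
In G3: at u = 1/2, v = 1 the value is 1/2 — not a tautology.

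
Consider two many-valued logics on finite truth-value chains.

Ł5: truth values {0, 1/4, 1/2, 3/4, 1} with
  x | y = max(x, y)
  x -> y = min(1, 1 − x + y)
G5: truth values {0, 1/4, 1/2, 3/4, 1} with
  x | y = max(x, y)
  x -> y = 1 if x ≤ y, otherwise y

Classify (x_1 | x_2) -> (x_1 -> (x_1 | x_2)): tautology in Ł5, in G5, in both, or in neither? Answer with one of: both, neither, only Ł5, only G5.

both

In Ł5: every assignment gives 1 — tautology.
In G5: every assignment gives 1 — tautology.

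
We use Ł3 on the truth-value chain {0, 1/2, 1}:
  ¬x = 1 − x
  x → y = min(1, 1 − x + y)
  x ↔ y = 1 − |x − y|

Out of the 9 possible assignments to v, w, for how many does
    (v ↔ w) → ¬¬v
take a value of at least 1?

v = 0, w = 0 ↦ 0  <
v = 0, w = 1/2 ↦ 1/2  <
v = 0, w = 1 ↦ 1  ≥
v = 1/2, w = 0 ↦ 1  ≥
v = 1/2, w = 1/2 ↦ 1/2  <
v = 1/2, w = 1 ↦ 1  ≥
v = 1, w = 0 ↦ 1  ≥
v = 1, w = 1/2 ↦ 1  ≥
v = 1, w = 1 ↦ 1  ≥
So 6 of the 9 assignments meet the threshold.

6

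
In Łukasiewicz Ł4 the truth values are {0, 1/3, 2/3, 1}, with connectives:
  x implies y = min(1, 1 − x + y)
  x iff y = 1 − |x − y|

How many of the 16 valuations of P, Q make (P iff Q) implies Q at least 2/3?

13

P = 0, Q = 0 ↦ 0  <
P = 0, Q = 1/3 ↦ 2/3  ≥
P = 0, Q = 2/3 ↦ 1  ≥
P = 0, Q = 1 ↦ 1  ≥
P = 1/3, Q = 0 ↦ 1/3  <
P = 1/3, Q = 1/3 ↦ 1/3  <
P = 1/3, Q = 2/3 ↦ 1  ≥
P = 1/3, Q = 1 ↦ 1  ≥
P = 2/3, Q = 0 ↦ 2/3  ≥
P = 2/3, Q = 1/3 ↦ 2/3  ≥
P = 2/3, Q = 2/3 ↦ 2/3  ≥
P = 2/3, Q = 1 ↦ 1  ≥
P = 1, Q = 0 ↦ 1  ≥
P = 1, Q = 1/3 ↦ 1  ≥
P = 1, Q = 2/3 ↦ 1  ≥
P = 1, Q = 1 ↦ 1  ≥
So 13 of the 16 assignments meet the threshold.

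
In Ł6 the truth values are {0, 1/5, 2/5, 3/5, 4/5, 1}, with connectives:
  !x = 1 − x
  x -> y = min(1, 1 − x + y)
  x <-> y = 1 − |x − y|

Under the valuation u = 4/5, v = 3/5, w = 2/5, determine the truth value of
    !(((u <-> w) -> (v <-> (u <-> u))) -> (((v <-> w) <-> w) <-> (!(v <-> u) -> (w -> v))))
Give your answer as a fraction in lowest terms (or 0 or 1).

2/5

u <-> w = 4/5 <-> 2/5 = 3/5
u <-> u = 4/5 <-> 4/5 = 1
v <-> (u <-> u) = 3/5 <-> 1 = 3/5
(u <-> w) -> (v <-> (u <-> u)) = 3/5 -> 3/5 = 1
v <-> w = 3/5 <-> 2/5 = 4/5
(v <-> w) <-> w = 4/5 <-> 2/5 = 3/5
v <-> u = 3/5 <-> 4/5 = 4/5
!(v <-> u) = !4/5 = 1/5
w -> v = 2/5 -> 3/5 = 1
!(v <-> u) -> (w -> v) = 1/5 -> 1 = 1
((v <-> w) <-> w) <-> (!(v <-> u) -> (w -> v)) = 3/5 <-> 1 = 3/5
((u <-> w) -> (v <-> (u <-> u))) -> (((v <-> w) <-> w) <-> (!(v <-> u) -> (w -> v))) = 1 -> 3/5 = 3/5
!(((u <-> w) -> (v <-> (u <-> u))) -> (((v <-> w) <-> w) <-> (!(v <-> u) -> (w -> v)))) = !3/5 = 2/5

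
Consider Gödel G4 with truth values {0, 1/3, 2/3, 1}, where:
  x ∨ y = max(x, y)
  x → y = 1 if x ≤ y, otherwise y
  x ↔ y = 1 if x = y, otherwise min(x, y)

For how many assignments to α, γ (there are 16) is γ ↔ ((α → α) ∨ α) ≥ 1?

4

α = 0, γ = 0 ↦ 0  <
α = 0, γ = 1/3 ↦ 1/3  <
α = 0, γ = 2/3 ↦ 2/3  <
α = 0, γ = 1 ↦ 1  ≥
α = 1/3, γ = 0 ↦ 0  <
α = 1/3, γ = 1/3 ↦ 1/3  <
α = 1/3, γ = 2/3 ↦ 2/3  <
α = 1/3, γ = 1 ↦ 1  ≥
α = 2/3, γ = 0 ↦ 0  <
α = 2/3, γ = 1/3 ↦ 1/3  <
α = 2/3, γ = 2/3 ↦ 2/3  <
α = 2/3, γ = 1 ↦ 1  ≥
α = 1, γ = 0 ↦ 0  <
α = 1, γ = 1/3 ↦ 1/3  <
α = 1, γ = 2/3 ↦ 2/3  <
α = 1, γ = 1 ↦ 1  ≥
So 4 of the 16 assignments meet the threshold.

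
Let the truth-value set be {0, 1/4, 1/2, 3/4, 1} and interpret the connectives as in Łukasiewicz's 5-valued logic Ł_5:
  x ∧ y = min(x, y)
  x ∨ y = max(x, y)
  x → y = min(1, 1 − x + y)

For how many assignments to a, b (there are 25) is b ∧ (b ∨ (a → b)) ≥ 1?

value 1: 5 assignments (counts)
value 3/4: 5 assignments
value 1/2: 5 assignments
value 1/4: 5 assignments
value 0: 5 assignments
So 5 of the 25 assignments meet the threshold.

5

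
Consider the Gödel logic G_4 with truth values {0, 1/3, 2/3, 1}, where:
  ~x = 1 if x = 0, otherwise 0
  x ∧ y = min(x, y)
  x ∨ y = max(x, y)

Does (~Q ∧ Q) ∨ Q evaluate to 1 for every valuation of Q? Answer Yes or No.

No

Counterexample: take Q = 0.
~Q = ~0 = 1
~Q ∧ Q = 1 ∧ 0 = 0
(~Q ∧ Q) ∨ Q = 0 ∨ 0 = 0
This gives 0 ≠ 1.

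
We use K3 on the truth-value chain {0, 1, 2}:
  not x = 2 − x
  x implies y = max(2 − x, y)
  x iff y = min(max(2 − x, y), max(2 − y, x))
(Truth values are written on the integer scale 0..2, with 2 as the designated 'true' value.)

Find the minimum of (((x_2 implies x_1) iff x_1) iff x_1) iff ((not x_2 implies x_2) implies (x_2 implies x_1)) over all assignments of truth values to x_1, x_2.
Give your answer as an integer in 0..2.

Take x_1 = 0, x_2 = 1:
x_2 implies x_1 = 1 implies 0 = 1
(x_2 implies x_1) iff x_1 = 1 iff 0 = 1
((x_2 implies x_1) iff x_1) iff x_1 = 1 iff 0 = 1
not x_2 = not 1 = 1
not x_2 implies x_2 = 1 implies 1 = 1
x_2 implies x_1 = 1 implies 0 = 1
(not x_2 implies x_2) implies (x_2 implies x_1) = 1 implies 1 = 1
(((x_2 implies x_1) iff x_1) iff x_1) iff ((not x_2 implies x_2) implies (x_2 implies x_1)) = 1 iff 1 = 1
No assignment yields a value below 1, so this is the minimum.

1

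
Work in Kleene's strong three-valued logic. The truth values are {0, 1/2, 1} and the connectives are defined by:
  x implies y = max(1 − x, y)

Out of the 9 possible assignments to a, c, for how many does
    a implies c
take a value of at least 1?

a = 0, c = 0 ↦ 1  ≥
a = 0, c = 1/2 ↦ 1  ≥
a = 0, c = 1 ↦ 1  ≥
a = 1/2, c = 0 ↦ 1/2  <
a = 1/2, c = 1/2 ↦ 1/2  <
a = 1/2, c = 1 ↦ 1  ≥
a = 1, c = 0 ↦ 0  <
a = 1, c = 1/2 ↦ 1/2  <
a = 1, c = 1 ↦ 1  ≥
So 5 of the 9 assignments meet the threshold.

5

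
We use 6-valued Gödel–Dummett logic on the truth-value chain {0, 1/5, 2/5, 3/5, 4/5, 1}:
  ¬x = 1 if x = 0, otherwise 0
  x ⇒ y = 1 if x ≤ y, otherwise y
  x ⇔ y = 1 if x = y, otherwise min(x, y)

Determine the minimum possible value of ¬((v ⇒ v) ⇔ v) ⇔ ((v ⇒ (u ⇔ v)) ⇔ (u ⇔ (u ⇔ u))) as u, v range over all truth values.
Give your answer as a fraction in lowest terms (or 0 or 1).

0

Take u = 0, v = 0:
v ⇒ v = 0 ⇒ 0 = 1
(v ⇒ v) ⇔ v = 1 ⇔ 0 = 0
¬((v ⇒ v) ⇔ v) = ¬0 = 1
u ⇔ v = 0 ⇔ 0 = 1
v ⇒ (u ⇔ v) = 0 ⇒ 1 = 1
u ⇔ u = 0 ⇔ 0 = 1
u ⇔ (u ⇔ u) = 0 ⇔ 1 = 0
(v ⇒ (u ⇔ v)) ⇔ (u ⇔ (u ⇔ u)) = 1 ⇔ 0 = 0
¬((v ⇒ v) ⇔ v) ⇔ ((v ⇒ (u ⇔ v)) ⇔ (u ⇔ (u ⇔ u))) = 1 ⇔ 0 = 0
No assignment yields a value below 0, so this is the minimum.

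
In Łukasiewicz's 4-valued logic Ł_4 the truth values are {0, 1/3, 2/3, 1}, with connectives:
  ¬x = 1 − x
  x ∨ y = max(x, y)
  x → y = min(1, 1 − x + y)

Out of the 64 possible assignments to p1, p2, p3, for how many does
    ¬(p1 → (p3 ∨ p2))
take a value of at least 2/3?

value 1: 1 assignment (counts)
value 2/3: 4 assignments (counts)
value 1/3: 9 assignments
value 0: 50 assignments
So 5 of the 64 assignments meet the threshold.

5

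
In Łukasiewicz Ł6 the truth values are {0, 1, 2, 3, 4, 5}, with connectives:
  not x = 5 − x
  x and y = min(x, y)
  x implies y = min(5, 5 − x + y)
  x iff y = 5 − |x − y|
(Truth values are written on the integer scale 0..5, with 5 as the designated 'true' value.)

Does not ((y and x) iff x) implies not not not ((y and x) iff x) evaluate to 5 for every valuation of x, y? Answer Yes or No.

At x = 2, y = 1, for instance:
y and x = 1 and 2 = 1
(y and x) iff x = 1 iff 2 = 4
not ((y and x) iff x) = not 4 = 1
not not ((y and x) iff x) = not 1 = 4
not not not ((y and x) iff x) = not 4 = 1
not ((y and x) iff x) implies not not not ((y and x) iff x) = 1 implies 1 = 5
and checking the remaining 35 assignments likewise gives ≥ 5 in every case.

Yes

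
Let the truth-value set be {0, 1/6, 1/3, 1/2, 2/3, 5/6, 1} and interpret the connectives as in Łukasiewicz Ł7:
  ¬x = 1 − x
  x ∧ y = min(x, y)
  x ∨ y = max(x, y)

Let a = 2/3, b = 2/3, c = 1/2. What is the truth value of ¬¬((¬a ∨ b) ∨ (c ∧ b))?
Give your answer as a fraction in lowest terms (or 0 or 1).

¬a = ¬2/3 = 1/3
¬a ∨ b = 1/3 ∨ 2/3 = 2/3
c ∧ b = 1/2 ∧ 2/3 = 1/2
(¬a ∨ b) ∨ (c ∧ b) = 2/3 ∨ 1/2 = 2/3
¬((¬a ∨ b) ∨ (c ∧ b)) = ¬2/3 = 1/3
¬¬((¬a ∨ b) ∨ (c ∧ b)) = ¬1/3 = 2/3

2/3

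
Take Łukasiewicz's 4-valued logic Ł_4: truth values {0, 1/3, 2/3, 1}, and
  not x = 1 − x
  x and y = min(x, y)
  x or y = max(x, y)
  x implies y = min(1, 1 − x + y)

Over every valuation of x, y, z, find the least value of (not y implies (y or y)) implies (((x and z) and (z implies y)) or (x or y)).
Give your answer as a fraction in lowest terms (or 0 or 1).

Take x = 0, y = 1/3, z = 0:
not y = not 1/3 = 2/3
y or y = 1/3 or 1/3 = 1/3
not y implies (y or y) = 2/3 implies 1/3 = 2/3
x and z = 0 and 0 = 0
z implies y = 0 implies 1/3 = 1
(x and z) and (z implies y) = 0 and 1 = 0
x or y = 0 or 1/3 = 1/3
((x and z) and (z implies y)) or (x or y) = 0 or 1/3 = 1/3
(not y implies (y or y)) implies (((x and z) and (z implies y)) or (x or y)) = 2/3 implies 1/3 = 2/3
No assignment yields a value below 2/3, so this is the minimum.

2/3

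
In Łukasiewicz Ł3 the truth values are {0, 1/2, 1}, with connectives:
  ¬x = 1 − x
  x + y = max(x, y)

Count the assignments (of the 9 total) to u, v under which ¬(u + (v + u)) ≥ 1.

1

u = 0, v = 0 ↦ 1  ≥
u = 0, v = 1/2 ↦ 1/2  <
u = 0, v = 1 ↦ 0  <
u = 1/2, v = 0 ↦ 1/2  <
u = 1/2, v = 1/2 ↦ 1/2  <
u = 1/2, v = 1 ↦ 0  <
u = 1, v = 0 ↦ 0  <
u = 1, v = 1/2 ↦ 0  <
u = 1, v = 1 ↦ 0  <
So 1 of the 9 assignments meets the threshold.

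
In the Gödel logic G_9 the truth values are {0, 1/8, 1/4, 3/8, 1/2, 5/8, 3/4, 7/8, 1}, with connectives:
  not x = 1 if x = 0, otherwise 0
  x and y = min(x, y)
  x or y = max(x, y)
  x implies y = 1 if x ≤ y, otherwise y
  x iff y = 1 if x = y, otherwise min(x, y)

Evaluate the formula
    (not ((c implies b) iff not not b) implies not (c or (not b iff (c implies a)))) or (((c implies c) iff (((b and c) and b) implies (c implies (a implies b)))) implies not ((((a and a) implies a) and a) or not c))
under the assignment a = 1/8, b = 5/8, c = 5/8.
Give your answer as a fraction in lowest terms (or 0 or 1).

1

c implies b = 5/8 implies 5/8 = 1
not b = not 5/8 = 0
not not b = not 0 = 1
(c implies b) iff not not b = 1 iff 1 = 1
not ((c implies b) iff not not b) = not 1 = 0
not b = not 5/8 = 0
c implies a = 5/8 implies 1/8 = 1/8
not b iff (c implies a) = 0 iff 1/8 = 0
c or (not b iff (c implies a)) = 5/8 or 0 = 5/8
not (c or (not b iff (c implies a))) = not 5/8 = 0
not ((c implies b) iff not not b) implies not (c or (not b iff (c implies a))) = 0 implies 0 = 1
c implies c = 5/8 implies 5/8 = 1
b and c = 5/8 and 5/8 = 5/8
(b and c) and b = 5/8 and 5/8 = 5/8
a implies b = 1/8 implies 5/8 = 1
c implies (a implies b) = 5/8 implies 1 = 1
((b and c) and b) implies (c implies (a implies b)) = 5/8 implies 1 = 1
(c implies c) iff (((b and c) and b) implies (c implies (a implies b))) = 1 iff 1 = 1
a and a = 1/8 and 1/8 = 1/8
(a and a) implies a = 1/8 implies 1/8 = 1
((a and a) implies a) and a = 1 and 1/8 = 1/8
not c = not 5/8 = 0
(((a and a) implies a) and a) or not c = 1/8 or 0 = 1/8
not ((((a and a) implies a) and a) or not c) = not 1/8 = 0
((c implies c) iff (((b and c) and b) implies (c implies (a implies b)))) implies not ((((a and a) implies a) and a) or not c) = 1 implies 0 = 0
(not ((c implies b) iff not not b) implies not (c or (not b iff (c implies a)))) or (((c implies c) iff (((b and c) and b) implies (c implies (a implies b)))) implies not ((((a and a) implies a) and a) or not c)) = 1 or 0 = 1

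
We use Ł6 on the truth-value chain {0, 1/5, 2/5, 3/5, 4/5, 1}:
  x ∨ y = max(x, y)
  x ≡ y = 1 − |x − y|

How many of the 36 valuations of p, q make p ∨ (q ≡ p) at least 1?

11

value 1: 11 assignments (counts)
value 4/5: 12 assignments
value 3/5: 7 assignments
value 2/5: 3 assignments
value 1/5: 2 assignments
value 0: 1 assignment
So 11 of the 36 assignments meet the threshold.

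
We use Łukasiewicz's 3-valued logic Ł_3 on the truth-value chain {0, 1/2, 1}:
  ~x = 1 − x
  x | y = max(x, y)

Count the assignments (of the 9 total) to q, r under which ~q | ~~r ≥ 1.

q = 0, r = 0 ↦ 1  ≥
q = 0, r = 1/2 ↦ 1  ≥
q = 0, r = 1 ↦ 1  ≥
q = 1/2, r = 0 ↦ 1/2  <
q = 1/2, r = 1/2 ↦ 1/2  <
q = 1/2, r = 1 ↦ 1  ≥
q = 1, r = 0 ↦ 0  <
q = 1, r = 1/2 ↦ 1/2  <
q = 1, r = 1 ↦ 1  ≥
So 5 of the 9 assignments meet the threshold.

5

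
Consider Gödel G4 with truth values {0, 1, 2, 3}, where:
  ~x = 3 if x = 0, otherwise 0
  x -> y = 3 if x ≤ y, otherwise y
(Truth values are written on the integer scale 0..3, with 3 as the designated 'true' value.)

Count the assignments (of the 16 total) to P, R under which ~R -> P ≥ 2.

P = 0, R = 0 ↦ 0  <
P = 0, R = 1 ↦ 3  ≥
P = 0, R = 2 ↦ 3  ≥
P = 0, R = 3 ↦ 3  ≥
P = 1, R = 0 ↦ 1  <
P = 1, R = 1 ↦ 3  ≥
P = 1, R = 2 ↦ 3  ≥
P = 1, R = 3 ↦ 3  ≥
P = 2, R = 0 ↦ 2  ≥
P = 2, R = 1 ↦ 3  ≥
P = 2, R = 2 ↦ 3  ≥
P = 2, R = 3 ↦ 3  ≥
P = 3, R = 0 ↦ 3  ≥
P = 3, R = 1 ↦ 3  ≥
P = 3, R = 2 ↦ 3  ≥
P = 3, R = 3 ↦ 3  ≥
So 14 of the 16 assignments meet the threshold.

14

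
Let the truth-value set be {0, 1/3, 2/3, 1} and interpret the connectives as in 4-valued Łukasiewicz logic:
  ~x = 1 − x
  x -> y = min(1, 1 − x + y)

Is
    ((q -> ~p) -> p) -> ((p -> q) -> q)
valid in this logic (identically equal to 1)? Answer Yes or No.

Counterexample: take p = 2/3, q = 2/3.
~p = ~2/3 = 1/3
q -> ~p = 2/3 -> 1/3 = 2/3
(q -> ~p) -> p = 2/3 -> 2/3 = 1
p -> q = 2/3 -> 2/3 = 1
(p -> q) -> q = 1 -> 2/3 = 2/3
((q -> ~p) -> p) -> ((p -> q) -> q) = 1 -> 2/3 = 2/3
This gives 2/3 ≠ 1.

No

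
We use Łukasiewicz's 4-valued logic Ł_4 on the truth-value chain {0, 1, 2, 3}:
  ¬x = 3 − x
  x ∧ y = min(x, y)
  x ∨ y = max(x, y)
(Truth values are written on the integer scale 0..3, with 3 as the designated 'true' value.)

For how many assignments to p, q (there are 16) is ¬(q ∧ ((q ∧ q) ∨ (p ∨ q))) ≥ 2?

p = 0, q = 0 ↦ 3  ≥
p = 0, q = 1 ↦ 2  ≥
p = 0, q = 2 ↦ 1  <
p = 0, q = 3 ↦ 0  <
p = 1, q = 0 ↦ 3  ≥
p = 1, q = 1 ↦ 2  ≥
p = 1, q = 2 ↦ 1  <
p = 1, q = 3 ↦ 0  <
p = 2, q = 0 ↦ 3  ≥
p = 2, q = 1 ↦ 2  ≥
p = 2, q = 2 ↦ 1  <
p = 2, q = 3 ↦ 0  <
p = 3, q = 0 ↦ 3  ≥
p = 3, q = 1 ↦ 2  ≥
p = 3, q = 2 ↦ 1  <
p = 3, q = 3 ↦ 0  <
So 8 of the 16 assignments meet the threshold.

8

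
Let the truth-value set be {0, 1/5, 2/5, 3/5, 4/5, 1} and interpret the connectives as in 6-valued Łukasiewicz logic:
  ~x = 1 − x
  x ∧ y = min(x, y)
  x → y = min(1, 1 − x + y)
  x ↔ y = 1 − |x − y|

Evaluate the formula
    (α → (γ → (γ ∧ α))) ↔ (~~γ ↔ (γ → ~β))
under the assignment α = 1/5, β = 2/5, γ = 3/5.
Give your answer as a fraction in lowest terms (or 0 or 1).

3/5

γ ∧ α = 3/5 ∧ 1/5 = 1/5
γ → (γ ∧ α) = 3/5 → 1/5 = 3/5
α → (γ → (γ ∧ α)) = 1/5 → 3/5 = 1
~γ = ~3/5 = 2/5
~~γ = ~2/5 = 3/5
~β = ~2/5 = 3/5
γ → ~β = 3/5 → 3/5 = 1
~~γ ↔ (γ → ~β) = 3/5 ↔ 1 = 3/5
(α → (γ → (γ ∧ α))) ↔ (~~γ ↔ (γ → ~β)) = 1 ↔ 3/5 = 3/5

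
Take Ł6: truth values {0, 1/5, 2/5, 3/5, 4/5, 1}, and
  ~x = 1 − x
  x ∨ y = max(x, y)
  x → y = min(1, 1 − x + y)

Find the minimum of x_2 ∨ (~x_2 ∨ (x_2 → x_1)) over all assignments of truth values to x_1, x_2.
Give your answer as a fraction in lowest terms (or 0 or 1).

3/5

Take x_1 = 0, x_2 = 2/5:
~x_2 = ~2/5 = 3/5
x_2 → x_1 = 2/5 → 0 = 3/5
~x_2 ∨ (x_2 → x_1) = 3/5 ∨ 3/5 = 3/5
x_2 ∨ (~x_2 ∨ (x_2 → x_1)) = 2/5 ∨ 3/5 = 3/5
No assignment yields a value below 3/5, so this is the minimum.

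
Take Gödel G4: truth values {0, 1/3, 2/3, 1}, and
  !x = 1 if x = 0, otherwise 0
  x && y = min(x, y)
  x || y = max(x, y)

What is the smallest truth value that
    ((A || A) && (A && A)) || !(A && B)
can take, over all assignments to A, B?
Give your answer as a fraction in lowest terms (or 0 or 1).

1/3

Take A = 1/3, B = 1/3:
A || A = 1/3 || 1/3 = 1/3
A && A = 1/3 && 1/3 = 1/3
(A || A) && (A && A) = 1/3 && 1/3 = 1/3
A && B = 1/3 && 1/3 = 1/3
!(A && B) = !1/3 = 0
((A || A) && (A && A)) || !(A && B) = 1/3 || 0 = 1/3
No assignment yields a value below 1/3, so this is the minimum.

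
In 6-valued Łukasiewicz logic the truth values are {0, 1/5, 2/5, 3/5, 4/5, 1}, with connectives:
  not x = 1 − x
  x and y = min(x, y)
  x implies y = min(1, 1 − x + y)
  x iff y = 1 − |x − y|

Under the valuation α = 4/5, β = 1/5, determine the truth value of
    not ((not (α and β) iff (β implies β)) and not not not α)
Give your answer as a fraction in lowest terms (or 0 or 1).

4/5

α and β = 4/5 and 1/5 = 1/5
not (α and β) = not 1/5 = 4/5
β implies β = 1/5 implies 1/5 = 1
not (α and β) iff (β implies β) = 4/5 iff 1 = 4/5
not α = not 4/5 = 1/5
not not α = not 1/5 = 4/5
not not not α = not 4/5 = 1/5
(not (α and β) iff (β implies β)) and not not not α = 4/5 and 1/5 = 1/5
not ((not (α and β) iff (β implies β)) and not not not α) = not 1/5 = 4/5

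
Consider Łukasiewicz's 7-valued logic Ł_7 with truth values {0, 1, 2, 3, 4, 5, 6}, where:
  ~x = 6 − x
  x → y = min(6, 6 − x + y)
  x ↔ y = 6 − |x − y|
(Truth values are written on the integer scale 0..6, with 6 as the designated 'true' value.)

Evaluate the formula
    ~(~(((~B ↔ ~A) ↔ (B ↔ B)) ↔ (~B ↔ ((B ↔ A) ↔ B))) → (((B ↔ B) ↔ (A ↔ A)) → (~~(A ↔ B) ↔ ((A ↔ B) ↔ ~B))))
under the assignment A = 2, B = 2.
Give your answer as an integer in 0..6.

0

~B = ~2 = 4
~A = ~2 = 4
~B ↔ ~A = 4 ↔ 4 = 6
B ↔ B = 2 ↔ 2 = 6
(~B ↔ ~A) ↔ (B ↔ B) = 6 ↔ 6 = 6
~B = ~2 = 4
B ↔ A = 2 ↔ 2 = 6
(B ↔ A) ↔ B = 6 ↔ 2 = 2
~B ↔ ((B ↔ A) ↔ B) = 4 ↔ 2 = 4
((~B ↔ ~A) ↔ (B ↔ B)) ↔ (~B ↔ ((B ↔ A) ↔ B)) = 6 ↔ 4 = 4
~(((~B ↔ ~A) ↔ (B ↔ B)) ↔ (~B ↔ ((B ↔ A) ↔ B))) = ~4 = 2
B ↔ B = 2 ↔ 2 = 6
A ↔ A = 2 ↔ 2 = 6
(B ↔ B) ↔ (A ↔ A) = 6 ↔ 6 = 6
A ↔ B = 2 ↔ 2 = 6
~(A ↔ B) = ~6 = 0
~~(A ↔ B) = ~0 = 6
A ↔ B = 2 ↔ 2 = 6
~B = ~2 = 4
(A ↔ B) ↔ ~B = 6 ↔ 4 = 4
~~(A ↔ B) ↔ ((A ↔ B) ↔ ~B) = 6 ↔ 4 = 4
((B ↔ B) ↔ (A ↔ A)) → (~~(A ↔ B) ↔ ((A ↔ B) ↔ ~B)) = 6 → 4 = 4
~(((~B ↔ ~A) ↔ (B ↔ B)) ↔ (~B ↔ ((B ↔ A) ↔ B))) → (((B ↔ B) ↔ (A ↔ A)) → (~~(A ↔ B) ↔ ((A ↔ B) ↔ ~B))) = 2 → 4 = 6
~(~(((~B ↔ ~A) ↔ (B ↔ B)) ↔ (~B ↔ ((B ↔ A) ↔ B))) → (((B ↔ B) ↔ (A ↔ A)) → (~~(A ↔ B) ↔ ((A ↔ B) ↔ ~B)))) = ~6 = 0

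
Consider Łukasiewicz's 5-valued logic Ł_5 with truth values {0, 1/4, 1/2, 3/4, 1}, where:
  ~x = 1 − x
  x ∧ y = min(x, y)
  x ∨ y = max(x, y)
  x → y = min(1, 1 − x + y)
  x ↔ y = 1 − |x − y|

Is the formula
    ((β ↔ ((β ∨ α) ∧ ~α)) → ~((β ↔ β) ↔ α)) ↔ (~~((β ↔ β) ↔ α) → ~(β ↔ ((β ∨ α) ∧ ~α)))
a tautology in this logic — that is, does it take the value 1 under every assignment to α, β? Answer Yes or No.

Yes

At α = 3/4, β = 1, for instance:
β ∨ α = 1 ∨ 3/4 = 1
~α = ~3/4 = 1/4
(β ∨ α) ∧ ~α = 1 ∧ 1/4 = 1/4
β ↔ ((β ∨ α) ∧ ~α) = 1 ↔ 1/4 = 1/4
β ↔ β = 1 ↔ 1 = 1
(β ↔ β) ↔ α = 1 ↔ 3/4 = 3/4
~((β ↔ β) ↔ α) = ~3/4 = 1/4
(β ↔ ((β ∨ α) ∧ ~α)) → ~((β ↔ β) ↔ α) = 1/4 → 1/4 = 1
~~((β ↔ β) ↔ α) = ~1/4 = 3/4
~(β ↔ ((β ∨ α) ∧ ~α)) = ~1/4 = 3/4
~~((β ↔ β) ↔ α) → ~(β ↔ ((β ∨ α) ∧ ~α)) = 3/4 → 3/4 = 1
((β ↔ ((β ∨ α) ∧ ~α)) → ~((β ↔ β) ↔ α)) ↔ (~~((β ↔ β) ↔ α) → ~(β ↔ ((β ∨ α) ∧ ~α))) = 1 ↔ 1 = 1
and checking the remaining 24 assignments likewise gives ≥ 1 in every case.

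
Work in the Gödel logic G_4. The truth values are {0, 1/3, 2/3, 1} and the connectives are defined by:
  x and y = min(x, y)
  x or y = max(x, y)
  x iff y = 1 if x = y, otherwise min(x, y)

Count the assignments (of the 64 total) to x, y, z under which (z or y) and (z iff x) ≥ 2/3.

value 1: 7 assignments (counts)
value 2/3: 13 assignments (counts)
value 1/3: 19 assignments
value 0: 25 assignments
So 20 of the 64 assignments meet the threshold.

20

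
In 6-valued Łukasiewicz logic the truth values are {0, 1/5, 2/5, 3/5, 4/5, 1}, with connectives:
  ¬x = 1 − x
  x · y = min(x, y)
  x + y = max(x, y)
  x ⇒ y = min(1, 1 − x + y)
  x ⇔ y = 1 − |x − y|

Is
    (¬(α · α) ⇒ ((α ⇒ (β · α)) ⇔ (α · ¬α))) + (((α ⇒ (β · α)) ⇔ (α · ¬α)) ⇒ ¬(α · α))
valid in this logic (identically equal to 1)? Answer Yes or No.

Yes

At α = 1/5, β = 4/5, for instance:
α · α = 1/5 · 1/5 = 1/5
¬(α · α) = ¬1/5 = 4/5
β · α = 4/5 · 1/5 = 1/5
α ⇒ (β · α) = 1/5 ⇒ 1/5 = 1
¬α = ¬1/5 = 4/5
α · ¬α = 1/5 · 4/5 = 1/5
(α ⇒ (β · α)) ⇔ (α · ¬α) = 1 ⇔ 1/5 = 1/5
¬(α · α) ⇒ ((α ⇒ (β · α)) ⇔ (α · ¬α)) = 4/5 ⇒ 1/5 = 2/5
((α ⇒ (β · α)) ⇔ (α · ¬α)) ⇒ ¬(α · α) = 1/5 ⇒ 4/5 = 1
(¬(α · α) ⇒ ((α ⇒ (β · α)) ⇔ (α · ¬α))) + (((α ⇒ (β · α)) ⇔ (α · ¬α)) ⇒ ¬(α · α)) = 2/5 + 1 = 1
and checking the remaining 35 assignments likewise gives ≥ 1 in every case.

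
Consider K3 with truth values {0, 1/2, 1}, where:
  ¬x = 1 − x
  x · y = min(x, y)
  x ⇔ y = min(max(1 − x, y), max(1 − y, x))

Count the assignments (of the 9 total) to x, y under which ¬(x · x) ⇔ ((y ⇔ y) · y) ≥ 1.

2

x = 0, y = 0 ↦ 0  <
x = 0, y = 1/2 ↦ 1/2  <
x = 0, y = 1 ↦ 1  ≥
x = 1/2, y = 0 ↦ 1/2  <
x = 1/2, y = 1/2 ↦ 1/2  <
x = 1/2, y = 1 ↦ 1/2  <
x = 1, y = 0 ↦ 1  ≥
x = 1, y = 1/2 ↦ 1/2  <
x = 1, y = 1 ↦ 0  <
So 2 of the 9 assignments meet the threshold.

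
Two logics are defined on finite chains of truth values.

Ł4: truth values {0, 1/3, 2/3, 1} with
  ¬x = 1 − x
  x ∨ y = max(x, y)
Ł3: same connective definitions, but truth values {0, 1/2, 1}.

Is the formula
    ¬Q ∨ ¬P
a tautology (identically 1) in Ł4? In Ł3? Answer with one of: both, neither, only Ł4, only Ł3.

In Ł4: at P = 1/3, Q = 1/3 the value is 2/3 — not a tautology.
In Ł3: at P = 1/2, Q = 1/2 the value is 1/2 — not a tautology.

neither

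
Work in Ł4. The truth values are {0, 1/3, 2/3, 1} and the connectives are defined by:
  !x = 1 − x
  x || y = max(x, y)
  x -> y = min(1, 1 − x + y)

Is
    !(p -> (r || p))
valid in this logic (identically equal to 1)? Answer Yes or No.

No

Counterexample: take p = 0, r = 0.
r || p = 0 || 0 = 0
p -> (r || p) = 0 -> 0 = 1
!(p -> (r || p)) = !1 = 0
This gives 0 ≠ 1.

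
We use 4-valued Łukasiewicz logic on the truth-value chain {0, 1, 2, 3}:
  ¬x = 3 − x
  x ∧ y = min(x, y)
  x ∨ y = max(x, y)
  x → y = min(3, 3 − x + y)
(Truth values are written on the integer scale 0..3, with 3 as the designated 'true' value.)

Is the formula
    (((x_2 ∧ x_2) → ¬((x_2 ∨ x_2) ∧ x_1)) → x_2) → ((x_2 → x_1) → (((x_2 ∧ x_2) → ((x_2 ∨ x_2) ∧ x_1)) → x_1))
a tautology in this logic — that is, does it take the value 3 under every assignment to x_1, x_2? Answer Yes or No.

No

Counterexample: take x_1 = 2, x_2 = 2.
x_2 ∧ x_2 = 2 ∧ 2 = 2
x_2 ∨ x_2 = 2 ∨ 2 = 2
(x_2 ∨ x_2) ∧ x_1 = 2 ∧ 2 = 2
¬((x_2 ∨ x_2) ∧ x_1) = ¬2 = 1
(x_2 ∧ x_2) → ¬((x_2 ∨ x_2) ∧ x_1) = 2 → 1 = 2
((x_2 ∧ x_2) → ¬((x_2 ∨ x_2) ∧ x_1)) → x_2 = 2 → 2 = 3
x_2 → x_1 = 2 → 2 = 3
x_2 ∧ x_2 = 2 ∧ 2 = 2
x_2 ∨ x_2 = 2 ∨ 2 = 2
(x_2 ∨ x_2) ∧ x_1 = 2 ∧ 2 = 2
(x_2 ∧ x_2) → ((x_2 ∨ x_2) ∧ x_1) = 2 → 2 = 3
((x_2 ∧ x_2) → ((x_2 ∨ x_2) ∧ x_1)) → x_1 = 3 → 2 = 2
(x_2 → x_1) → (((x_2 ∧ x_2) → ((x_2 ∨ x_2) ∧ x_1)) → x_1) = 3 → 2 = 2
(((x_2 ∧ x_2) → ¬((x_2 ∨ x_2) ∧ x_1)) → x_2) → ((x_2 → x_1) → (((x_2 ∧ x_2) → ((x_2 ∨ x_2) ∧ x_1)) → x_1)) = 3 → 2 = 2
This gives 2 ≠ 3.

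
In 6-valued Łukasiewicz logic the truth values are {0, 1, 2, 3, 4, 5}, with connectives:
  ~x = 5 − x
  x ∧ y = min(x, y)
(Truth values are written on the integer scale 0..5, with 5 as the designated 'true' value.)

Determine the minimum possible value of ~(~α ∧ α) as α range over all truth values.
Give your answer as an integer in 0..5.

Take α = 2:
~α = ~2 = 3
~α ∧ α = 3 ∧ 2 = 2
~(~α ∧ α) = ~2 = 3
No assignment yields a value below 3, so this is the minimum.

3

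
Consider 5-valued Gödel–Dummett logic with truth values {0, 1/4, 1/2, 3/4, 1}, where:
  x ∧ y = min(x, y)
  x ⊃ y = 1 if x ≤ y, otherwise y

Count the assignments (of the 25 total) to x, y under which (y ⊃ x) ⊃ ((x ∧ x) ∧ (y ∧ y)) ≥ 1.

11

value 1: 11 assignments (counts)
value 3/4: 2 assignments
value 1/2: 3 assignments
value 1/4: 4 assignments
value 0: 5 assignments
So 11 of the 25 assignments meet the threshold.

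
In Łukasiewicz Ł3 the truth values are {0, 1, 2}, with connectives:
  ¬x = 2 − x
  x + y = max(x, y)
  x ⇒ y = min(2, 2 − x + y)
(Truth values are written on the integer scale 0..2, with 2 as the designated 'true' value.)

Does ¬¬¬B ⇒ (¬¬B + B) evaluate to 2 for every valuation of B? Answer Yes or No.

Counterexample: take B = 0.
¬B = ¬0 = 2
¬¬B = ¬2 = 0
¬¬¬B = ¬0 = 2
¬¬B + B = 0 + 0 = 0
¬¬¬B ⇒ (¬¬B + B) = 2 ⇒ 0 = 0
This gives 0 ≠ 2.

No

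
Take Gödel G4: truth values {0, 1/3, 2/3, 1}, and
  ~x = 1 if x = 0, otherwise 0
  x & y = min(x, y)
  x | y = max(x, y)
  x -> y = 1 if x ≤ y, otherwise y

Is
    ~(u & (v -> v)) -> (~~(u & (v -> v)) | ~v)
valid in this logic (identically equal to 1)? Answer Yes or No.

Counterexample: take u = 0, v = 1/3.
v -> v = 1/3 -> 1/3 = 1
u & (v -> v) = 0 & 1 = 0
~(u & (v -> v)) = ~0 = 1
v -> v = 1/3 -> 1/3 = 1
u & (v -> v) = 0 & 1 = 0
~(u & (v -> v)) = ~0 = 1
~~(u & (v -> v)) = ~1 = 0
~v = ~1/3 = 0
~~(u & (v -> v)) | ~v = 0 | 0 = 0
~(u & (v -> v)) -> (~~(u & (v -> v)) | ~v) = 1 -> 0 = 0
This gives 0 ≠ 1.

No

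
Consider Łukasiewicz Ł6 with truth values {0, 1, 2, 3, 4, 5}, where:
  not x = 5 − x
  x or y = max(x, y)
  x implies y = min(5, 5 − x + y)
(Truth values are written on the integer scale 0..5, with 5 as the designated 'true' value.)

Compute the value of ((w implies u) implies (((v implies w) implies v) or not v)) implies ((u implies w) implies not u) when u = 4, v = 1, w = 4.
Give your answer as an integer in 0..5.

2

w implies u = 4 implies 4 = 5
v implies w = 1 implies 4 = 5
(v implies w) implies v = 5 implies 1 = 1
not v = not 1 = 4
((v implies w) implies v) or not v = 1 or 4 = 4
(w implies u) implies (((v implies w) implies v) or not v) = 5 implies 4 = 4
u implies w = 4 implies 4 = 5
not u = not 4 = 1
(u implies w) implies not u = 5 implies 1 = 1
((w implies u) implies (((v implies w) implies v) or not v)) implies ((u implies w) implies not u) = 4 implies 1 = 2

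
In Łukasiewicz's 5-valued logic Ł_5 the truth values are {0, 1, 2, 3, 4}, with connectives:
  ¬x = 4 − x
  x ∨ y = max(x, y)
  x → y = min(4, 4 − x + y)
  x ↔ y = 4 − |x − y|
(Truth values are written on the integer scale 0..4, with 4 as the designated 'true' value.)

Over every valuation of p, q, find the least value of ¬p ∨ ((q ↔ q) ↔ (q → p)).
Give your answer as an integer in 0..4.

2

Take p = 2, q = 4:
¬p = ¬2 = 2
q ↔ q = 4 ↔ 4 = 4
q → p = 4 → 2 = 2
(q ↔ q) ↔ (q → p) = 4 ↔ 2 = 2
¬p ∨ ((q ↔ q) ↔ (q → p)) = 2 ∨ 2 = 2
No assignment yields a value below 2, so this is the minimum.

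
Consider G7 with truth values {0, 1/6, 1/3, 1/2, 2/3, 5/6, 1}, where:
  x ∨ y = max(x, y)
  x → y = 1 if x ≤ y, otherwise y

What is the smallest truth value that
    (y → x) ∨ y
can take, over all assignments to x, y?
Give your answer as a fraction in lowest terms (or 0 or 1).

1/6

Take x = 0, y = 1/6:
y → x = 1/6 → 0 = 0
(y → x) ∨ y = 0 ∨ 1/6 = 1/6
No assignment yields a value below 1/6, so this is the minimum.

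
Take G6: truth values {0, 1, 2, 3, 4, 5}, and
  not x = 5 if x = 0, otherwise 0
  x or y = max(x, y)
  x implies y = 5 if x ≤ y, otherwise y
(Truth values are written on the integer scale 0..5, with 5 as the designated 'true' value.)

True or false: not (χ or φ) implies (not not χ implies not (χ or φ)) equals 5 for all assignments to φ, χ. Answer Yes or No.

Yes

At φ = 3, χ = 5, for instance:
χ or φ = 5 or 3 = 5
not (χ or φ) = not 5 = 0
not χ = not 5 = 0
not not χ = not 0 = 5
not not χ implies not (χ or φ) = 5 implies 0 = 0
not (χ or φ) implies (not not χ implies not (χ or φ)) = 0 implies 0 = 5
and checking the remaining 35 assignments likewise gives ≥ 5 in every case.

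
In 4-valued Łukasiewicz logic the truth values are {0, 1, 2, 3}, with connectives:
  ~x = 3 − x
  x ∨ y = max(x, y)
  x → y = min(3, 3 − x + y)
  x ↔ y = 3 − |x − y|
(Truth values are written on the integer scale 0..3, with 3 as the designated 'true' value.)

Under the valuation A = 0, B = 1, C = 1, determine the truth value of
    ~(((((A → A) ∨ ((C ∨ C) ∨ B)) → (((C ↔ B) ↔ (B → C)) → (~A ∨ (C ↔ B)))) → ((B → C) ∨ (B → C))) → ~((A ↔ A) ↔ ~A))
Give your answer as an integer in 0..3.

A → A = 0 → 0 = 3
C ∨ C = 1 ∨ 1 = 1
(C ∨ C) ∨ B = 1 ∨ 1 = 1
(A → A) ∨ ((C ∨ C) ∨ B) = 3 ∨ 1 = 3
C ↔ B = 1 ↔ 1 = 3
B → C = 1 → 1 = 3
(C ↔ B) ↔ (B → C) = 3 ↔ 3 = 3
~A = ~0 = 3
C ↔ B = 1 ↔ 1 = 3
~A ∨ (C ↔ B) = 3 ∨ 3 = 3
((C ↔ B) ↔ (B → C)) → (~A ∨ (C ↔ B)) = 3 → 3 = 3
((A → A) ∨ ((C ∨ C) ∨ B)) → (((C ↔ B) ↔ (B → C)) → (~A ∨ (C ↔ B))) = 3 → 3 = 3
B → C = 1 → 1 = 3
B → C = 1 → 1 = 3
(B → C) ∨ (B → C) = 3 ∨ 3 = 3
(((A → A) ∨ ((C ∨ C) ∨ B)) → (((C ↔ B) ↔ (B → C)) → (~A ∨ (C ↔ B)))) → ((B → C) ∨ (B → C)) = 3 → 3 = 3
A ↔ A = 0 ↔ 0 = 3
~A = ~0 = 3
(A ↔ A) ↔ ~A = 3 ↔ 3 = 3
~((A ↔ A) ↔ ~A) = ~3 = 0
((((A → A) ∨ ((C ∨ C) ∨ B)) → (((C ↔ B) ↔ (B → C)) → (~A ∨ (C ↔ B)))) → ((B → C) ∨ (B → C))) → ~((A ↔ A) ↔ ~A) = 3 → 0 = 0
~(((((A → A) ∨ ((C ∨ C) ∨ B)) → (((C ↔ B) ↔ (B → C)) → (~A ∨ (C ↔ B)))) → ((B → C) ∨ (B → C))) → ~((A ↔ A) ↔ ~A)) = ~0 = 3

3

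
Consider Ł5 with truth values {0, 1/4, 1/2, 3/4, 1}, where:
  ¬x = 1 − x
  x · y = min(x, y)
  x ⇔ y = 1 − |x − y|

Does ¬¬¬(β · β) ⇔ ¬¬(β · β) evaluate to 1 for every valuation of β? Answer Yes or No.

Counterexample: take β = 0.
β · β = 0 · 0 = 0
¬(β · β) = ¬0 = 1
¬¬(β · β) = ¬1 = 0
¬¬¬(β · β) = ¬0 = 1
β · β = 0 · 0 = 0
¬(β · β) = ¬0 = 1
¬¬(β · β) = ¬1 = 0
¬¬¬(β · β) ⇔ ¬¬(β · β) = 1 ⇔ 0 = 0
This gives 0 ≠ 1.

No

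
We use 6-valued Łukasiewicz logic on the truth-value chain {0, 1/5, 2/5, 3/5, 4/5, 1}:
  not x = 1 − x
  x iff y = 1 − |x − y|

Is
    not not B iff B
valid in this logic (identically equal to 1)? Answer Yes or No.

B = 0 ↦ 1
B = 1/5 ↦ 1
B = 2/5 ↦ 1
B = 3/5 ↦ 1
B = 4/5 ↦ 1
B = 1 ↦ 1
Every assignment gives a value ≥ 1.

Yes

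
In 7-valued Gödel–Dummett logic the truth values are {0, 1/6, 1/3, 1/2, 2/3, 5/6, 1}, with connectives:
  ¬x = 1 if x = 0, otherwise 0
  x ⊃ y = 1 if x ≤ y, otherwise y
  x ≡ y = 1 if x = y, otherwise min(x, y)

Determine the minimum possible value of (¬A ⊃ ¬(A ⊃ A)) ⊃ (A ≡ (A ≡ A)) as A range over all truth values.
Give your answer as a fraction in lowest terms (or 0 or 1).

Take A = 1/6:
¬A = ¬1/6 = 0
A ⊃ A = 1/6 ⊃ 1/6 = 1
¬(A ⊃ A) = ¬1 = 0
¬A ⊃ ¬(A ⊃ A) = 0 ⊃ 0 = 1
A ≡ A = 1/6 ≡ 1/6 = 1
A ≡ (A ≡ A) = 1/6 ≡ 1 = 1/6
(¬A ⊃ ¬(A ⊃ A)) ⊃ (A ≡ (A ≡ A)) = 1 ⊃ 1/6 = 1/6
No assignment yields a value below 1/6, so this is the minimum.

1/6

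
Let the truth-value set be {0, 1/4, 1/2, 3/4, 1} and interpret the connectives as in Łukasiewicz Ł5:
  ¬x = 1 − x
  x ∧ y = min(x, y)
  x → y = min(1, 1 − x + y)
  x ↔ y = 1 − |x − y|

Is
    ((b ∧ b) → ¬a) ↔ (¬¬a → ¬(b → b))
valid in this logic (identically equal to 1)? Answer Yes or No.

No

Counterexample: take a = 1/4, b = 0.
b ∧ b = 0 ∧ 0 = 0
¬a = ¬1/4 = 3/4
(b ∧ b) → ¬a = 0 → 3/4 = 1
¬a = ¬1/4 = 3/4
¬¬a = ¬3/4 = 1/4
b → b = 0 → 0 = 1
¬(b → b) = ¬1 = 0
¬¬a → ¬(b → b) = 1/4 → 0 = 3/4
((b ∧ b) → ¬a) ↔ (¬¬a → ¬(b → b)) = 1 ↔ 3/4 = 3/4
This gives 3/4 ≠ 1.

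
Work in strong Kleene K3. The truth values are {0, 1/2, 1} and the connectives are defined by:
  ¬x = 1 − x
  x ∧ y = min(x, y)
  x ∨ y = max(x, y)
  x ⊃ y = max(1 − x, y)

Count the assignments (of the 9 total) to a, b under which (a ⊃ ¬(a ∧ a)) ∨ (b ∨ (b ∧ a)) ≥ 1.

5

a = 0, b = 0 ↦ 1  ≥
a = 0, b = 1/2 ↦ 1  ≥
a = 0, b = 1 ↦ 1  ≥
a = 1/2, b = 0 ↦ 1/2  <
a = 1/2, b = 1/2 ↦ 1/2  <
a = 1/2, b = 1 ↦ 1  ≥
a = 1, b = 0 ↦ 0  <
a = 1, b = 1/2 ↦ 1/2  <
a = 1, b = 1 ↦ 1  ≥
So 5 of the 9 assignments meet the threshold.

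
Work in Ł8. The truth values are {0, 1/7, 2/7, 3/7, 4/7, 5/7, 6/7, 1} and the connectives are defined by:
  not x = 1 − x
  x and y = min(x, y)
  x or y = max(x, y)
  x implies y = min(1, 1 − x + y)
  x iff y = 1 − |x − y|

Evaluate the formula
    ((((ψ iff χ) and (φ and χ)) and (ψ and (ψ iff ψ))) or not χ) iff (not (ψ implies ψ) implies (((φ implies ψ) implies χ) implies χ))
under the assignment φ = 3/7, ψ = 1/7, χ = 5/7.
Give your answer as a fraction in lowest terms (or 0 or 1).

2/7

ψ iff χ = 1/7 iff 5/7 = 3/7
φ and χ = 3/7 and 5/7 = 3/7
(ψ iff χ) and (φ and χ) = 3/7 and 3/7 = 3/7
ψ iff ψ = 1/7 iff 1/7 = 1
ψ and (ψ iff ψ) = 1/7 and 1 = 1/7
((ψ iff χ) and (φ and χ)) and (ψ and (ψ iff ψ)) = 3/7 and 1/7 = 1/7
not χ = not 5/7 = 2/7
(((ψ iff χ) and (φ and χ)) and (ψ and (ψ iff ψ))) or not χ = 1/7 or 2/7 = 2/7
ψ implies ψ = 1/7 implies 1/7 = 1
not (ψ implies ψ) = not 1 = 0
φ implies ψ = 3/7 implies 1/7 = 5/7
(φ implies ψ) implies χ = 5/7 implies 5/7 = 1
((φ implies ψ) implies χ) implies χ = 1 implies 5/7 = 5/7
not (ψ implies ψ) implies (((φ implies ψ) implies χ) implies χ) = 0 implies 5/7 = 1
((((ψ iff χ) and (φ and χ)) and (ψ and (ψ iff ψ))) or not χ) iff (not (ψ implies ψ) implies (((φ implies ψ) implies χ) implies χ)) = 2/7 iff 1 = 2/7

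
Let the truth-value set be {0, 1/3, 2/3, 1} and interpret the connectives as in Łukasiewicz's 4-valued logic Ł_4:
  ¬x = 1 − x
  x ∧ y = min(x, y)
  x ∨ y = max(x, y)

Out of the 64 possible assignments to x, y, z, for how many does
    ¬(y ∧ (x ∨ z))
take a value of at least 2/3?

value 1: 19 assignments (counts)
value 2/3: 21 assignments (counts)
value 1/3: 17 assignments
value 0: 7 assignments
So 40 of the 64 assignments meet the threshold.

40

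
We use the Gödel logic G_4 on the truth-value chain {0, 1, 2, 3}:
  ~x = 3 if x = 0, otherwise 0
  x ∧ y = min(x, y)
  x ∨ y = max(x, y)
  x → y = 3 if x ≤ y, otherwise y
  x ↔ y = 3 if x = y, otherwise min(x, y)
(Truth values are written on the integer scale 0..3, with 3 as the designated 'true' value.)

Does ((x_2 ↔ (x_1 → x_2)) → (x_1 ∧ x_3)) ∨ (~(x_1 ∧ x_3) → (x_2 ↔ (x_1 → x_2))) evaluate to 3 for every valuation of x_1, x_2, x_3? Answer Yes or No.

Counterexample: take x_1 = 0, x_2 = 1, x_3 = 0.
x_1 → x_2 = 0 → 1 = 3
x_2 ↔ (x_1 → x_2) = 1 ↔ 3 = 1
x_1 ∧ x_3 = 0 ∧ 0 = 0
(x_2 ↔ (x_1 → x_2)) → (x_1 ∧ x_3) = 1 → 0 = 0
x_1 ∧ x_3 = 0 ∧ 0 = 0
~(x_1 ∧ x_3) = ~0 = 3
x_1 → x_2 = 0 → 1 = 3
x_2 ↔ (x_1 → x_2) = 1 ↔ 3 = 1
~(x_1 ∧ x_3) → (x_2 ↔ (x_1 → x_2)) = 3 → 1 = 1
((x_2 ↔ (x_1 → x_2)) → (x_1 ∧ x_3)) ∨ (~(x_1 ∧ x_3) → (x_2 ↔ (x_1 → x_2))) = 0 ∨ 1 = 1
This gives 1 ≠ 3.

No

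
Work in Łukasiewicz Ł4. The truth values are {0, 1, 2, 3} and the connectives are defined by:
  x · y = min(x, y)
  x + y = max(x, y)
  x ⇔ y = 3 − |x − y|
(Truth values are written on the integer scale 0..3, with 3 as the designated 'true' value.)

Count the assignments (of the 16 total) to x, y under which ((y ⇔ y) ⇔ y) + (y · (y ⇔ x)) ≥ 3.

4

x = 0, y = 0 ↦ 0  <
x = 0, y = 1 ↦ 1  <
x = 0, y = 2 ↦ 2  <
x = 0, y = 3 ↦ 3  ≥
x = 1, y = 0 ↦ 0  <
x = 1, y = 1 ↦ 1  <
x = 1, y = 2 ↦ 2  <
x = 1, y = 3 ↦ 3  ≥
x = 2, y = 0 ↦ 0  <
x = 2, y = 1 ↦ 1  <
x = 2, y = 2 ↦ 2  <
x = 2, y = 3 ↦ 3  ≥
x = 3, y = 0 ↦ 0  <
x = 3, y = 1 ↦ 1  <
x = 3, y = 2 ↦ 2  <
x = 3, y = 3 ↦ 3  ≥
So 4 of the 16 assignments meet the threshold.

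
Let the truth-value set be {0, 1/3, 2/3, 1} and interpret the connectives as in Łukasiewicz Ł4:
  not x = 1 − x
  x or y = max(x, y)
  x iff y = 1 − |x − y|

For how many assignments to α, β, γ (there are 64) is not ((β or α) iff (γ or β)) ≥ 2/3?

value 1: 2 assignments (counts)
value 2/3: 8 assignments (counts)
value 1/3: 18 assignments
value 0: 36 assignments
So 10 of the 64 assignments meet the threshold.

10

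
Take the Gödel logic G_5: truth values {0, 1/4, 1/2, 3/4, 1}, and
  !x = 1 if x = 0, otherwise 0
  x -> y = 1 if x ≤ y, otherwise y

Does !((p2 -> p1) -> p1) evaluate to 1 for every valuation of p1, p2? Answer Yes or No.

Counterexample: take p1 = 0, p2 = 1/4.
p2 -> p1 = 1/4 -> 0 = 0
(p2 -> p1) -> p1 = 0 -> 0 = 1
!((p2 -> p1) -> p1) = !1 = 0
This gives 0 ≠ 1.

No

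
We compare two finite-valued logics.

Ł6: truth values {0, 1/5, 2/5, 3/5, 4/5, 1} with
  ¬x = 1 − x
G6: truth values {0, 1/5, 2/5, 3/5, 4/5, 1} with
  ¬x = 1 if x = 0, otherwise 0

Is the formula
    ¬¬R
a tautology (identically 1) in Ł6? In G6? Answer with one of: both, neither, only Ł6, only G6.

In Ł6: at R = 0 the value is 0 — not a tautology.
In G6: at R = 0 the value is 0 — not a tautology.

neither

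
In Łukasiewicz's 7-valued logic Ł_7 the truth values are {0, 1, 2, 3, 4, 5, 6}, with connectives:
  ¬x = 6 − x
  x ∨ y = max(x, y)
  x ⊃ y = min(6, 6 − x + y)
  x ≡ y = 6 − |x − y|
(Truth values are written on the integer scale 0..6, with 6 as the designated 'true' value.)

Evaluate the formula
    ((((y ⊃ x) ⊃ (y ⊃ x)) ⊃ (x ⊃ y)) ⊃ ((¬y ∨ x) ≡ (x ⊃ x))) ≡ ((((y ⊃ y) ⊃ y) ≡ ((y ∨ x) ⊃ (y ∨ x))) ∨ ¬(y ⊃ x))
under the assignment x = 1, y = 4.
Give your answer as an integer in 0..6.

y ⊃ x = 4 ⊃ 1 = 3
y ⊃ x = 4 ⊃ 1 = 3
(y ⊃ x) ⊃ (y ⊃ x) = 3 ⊃ 3 = 6
x ⊃ y = 1 ⊃ 4 = 6
((y ⊃ x) ⊃ (y ⊃ x)) ⊃ (x ⊃ y) = 6 ⊃ 6 = 6
¬y = ¬4 = 2
¬y ∨ x = 2 ∨ 1 = 2
x ⊃ x = 1 ⊃ 1 = 6
(¬y ∨ x) ≡ (x ⊃ x) = 2 ≡ 6 = 2
(((y ⊃ x) ⊃ (y ⊃ x)) ⊃ (x ⊃ y)) ⊃ ((¬y ∨ x) ≡ (x ⊃ x)) = 6 ⊃ 2 = 2
y ⊃ y = 4 ⊃ 4 = 6
(y ⊃ y) ⊃ y = 6 ⊃ 4 = 4
y ∨ x = 4 ∨ 1 = 4
y ∨ x = 4 ∨ 1 = 4
(y ∨ x) ⊃ (y ∨ x) = 4 ⊃ 4 = 6
((y ⊃ y) ⊃ y) ≡ ((y ∨ x) ⊃ (y ∨ x)) = 4 ≡ 6 = 4
y ⊃ x = 4 ⊃ 1 = 3
¬(y ⊃ x) = ¬3 = 3
(((y ⊃ y) ⊃ y) ≡ ((y ∨ x) ⊃ (y ∨ x))) ∨ ¬(y ⊃ x) = 4 ∨ 3 = 4
((((y ⊃ x) ⊃ (y ⊃ x)) ⊃ (x ⊃ y)) ⊃ ((¬y ∨ x) ≡ (x ⊃ x))) ≡ ((((y ⊃ y) ⊃ y) ≡ ((y ∨ x) ⊃ (y ∨ x))) ∨ ¬(y ⊃ x)) = 2 ≡ 4 = 4

4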